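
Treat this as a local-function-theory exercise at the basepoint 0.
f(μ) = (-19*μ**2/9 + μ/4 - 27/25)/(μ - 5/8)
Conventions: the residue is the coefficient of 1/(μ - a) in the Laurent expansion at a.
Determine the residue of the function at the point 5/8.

The residue is -25177/14400.

At the order-1 pole 5/8 set g(μ) = (μ - (5/8))*f(μ) = -19*μ**2/9 + μ/4 - 27/25.
Simple pole: residue = g(a) at a = 5/8, which is -25177/14400.


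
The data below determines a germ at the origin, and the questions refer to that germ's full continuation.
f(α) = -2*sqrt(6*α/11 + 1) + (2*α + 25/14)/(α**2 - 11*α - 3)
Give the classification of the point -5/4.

The point is a regular point.

Denominator factors: α**2 - 11*α - 3 = 197/16 at α = -5/4 — none vanishes.
Branch term sqrt(1 - α/(-11/6)): argument at -5/4 is 7/22, nonzero, so -5/4 is not its branch point (a point on a principal cut is still regular for the continued germ).
So the germ continues analytically to -5/4.


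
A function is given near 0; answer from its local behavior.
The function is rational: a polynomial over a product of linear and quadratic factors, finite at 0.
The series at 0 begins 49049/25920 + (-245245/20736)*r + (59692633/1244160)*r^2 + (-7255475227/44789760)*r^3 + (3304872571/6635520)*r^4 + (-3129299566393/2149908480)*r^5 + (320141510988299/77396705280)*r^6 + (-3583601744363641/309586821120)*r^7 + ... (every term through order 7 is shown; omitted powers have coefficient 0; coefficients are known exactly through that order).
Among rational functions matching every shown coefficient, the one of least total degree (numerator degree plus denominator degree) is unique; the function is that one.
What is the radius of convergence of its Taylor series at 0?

No rational of total degree below 4 reproduces all 8 coefficients; solving the [0/4] Pade equations on them gives f(r) = 13/(30*(r + 4/11)*(r + 6/7)**3), whose expansion matches every shown term.
Denominator factor (r + 6/7)^3: pole of order 3 at -6/7, modulus 6/7.
Denominator factor (r + 4/11): pole of order 1 at -4/11, modulus 4/11.
The radius of convergence is the smallest modulus among the singular points: 4/11.

The radius of convergence is 4/11.


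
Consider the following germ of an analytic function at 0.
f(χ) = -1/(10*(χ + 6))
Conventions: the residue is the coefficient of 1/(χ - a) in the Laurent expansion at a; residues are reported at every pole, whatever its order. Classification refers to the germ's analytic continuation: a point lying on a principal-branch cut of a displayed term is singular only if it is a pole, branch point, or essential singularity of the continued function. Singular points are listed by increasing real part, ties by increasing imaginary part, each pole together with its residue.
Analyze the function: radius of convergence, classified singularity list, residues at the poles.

Denominator factor (χ + 6): pole of order 1 at -6, modulus 6.
The radius of convergence is the smallest modulus among the singular points: 6.
At the order-1 pole -6 set g(χ) = (χ - (-6))*f(χ) = -1/10.
Simple pole: residue = g(a) at a = -6, which is -1/10.

Radius of convergence at 0: 6.
At -6: a pole of order 1; residue -1/10.


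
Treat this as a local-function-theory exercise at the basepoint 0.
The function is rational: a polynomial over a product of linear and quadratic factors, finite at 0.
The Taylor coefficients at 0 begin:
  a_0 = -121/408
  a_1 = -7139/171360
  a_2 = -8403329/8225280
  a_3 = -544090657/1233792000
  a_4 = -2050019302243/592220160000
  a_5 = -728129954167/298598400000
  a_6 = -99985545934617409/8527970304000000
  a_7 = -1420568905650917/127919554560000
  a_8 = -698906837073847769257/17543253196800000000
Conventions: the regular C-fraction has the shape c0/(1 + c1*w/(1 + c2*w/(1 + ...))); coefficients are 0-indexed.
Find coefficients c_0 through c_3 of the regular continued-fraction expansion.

The regular C-fraction coefficients are [-121/408, -59/420, -805597/33040, 92132978623/3802417840].

Taylor coefficients (read off): a_0 = -121/408, a_1 = -7139/171360, a_2 = -8403329/8225280, a_3 = -544090657/1233792000.
c0 = a_0 = -121/408. Peel one level at a time: if S = 1 + c*w/S' with S'(0) = 1, then c is the w-coefficient of S and S' = c*w/(S - 1).
S_1 = c0/f = 1 + (-59/420)*w + (-805597/235200)*w^2 + ...; c1 = -59/420.
S_2 = c1*w/(S_1 - 1) = 1 + (-805597/33040)*w + (13161854089/22278400)*w^2 + ...; c2 = -805597/33040.
S_3 = c2*w/(S_2 - 1) = 1 + (92132978623/3802417840)*w + ...; c3 = 92132978623/3802417840.


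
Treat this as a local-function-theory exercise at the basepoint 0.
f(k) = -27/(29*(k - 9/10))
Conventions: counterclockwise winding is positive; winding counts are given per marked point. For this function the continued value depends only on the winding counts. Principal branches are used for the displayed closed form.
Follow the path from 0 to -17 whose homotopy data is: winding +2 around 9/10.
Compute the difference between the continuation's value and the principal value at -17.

Continued minus principal equals 0.

The function is rational, hence single-valued: continuing it around any pole returns the same value, so the difference is 0.


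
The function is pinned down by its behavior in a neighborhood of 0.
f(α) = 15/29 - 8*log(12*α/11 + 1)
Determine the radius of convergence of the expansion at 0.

The radius of convergence is 11/12.

Branch term (-8)*log(1 - α/(-11/12)): its argument vanishes at α = -11/12, a logarithmic branch point, modulus 11/12.
The radius of convergence is the smallest modulus among the singular points: 11/12.


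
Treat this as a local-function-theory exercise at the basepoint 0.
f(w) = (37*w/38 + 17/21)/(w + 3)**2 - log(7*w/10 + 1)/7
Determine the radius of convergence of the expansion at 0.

Denominator factor (w + 3)^2: pole of order 2 at -3, modulus 3.
Branch term (-1/7)*log(1 - w/(-10/7)): its argument vanishes at w = -10/7, a logarithmic branch point, modulus 10/7.
The radius of convergence is the smallest modulus among the singular points: 10/7.

The radius of convergence is 10/7.


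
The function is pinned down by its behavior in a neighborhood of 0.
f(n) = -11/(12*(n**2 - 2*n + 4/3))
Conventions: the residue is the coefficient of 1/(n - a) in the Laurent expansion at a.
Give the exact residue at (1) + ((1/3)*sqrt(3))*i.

The residue is ((11/24)*sqrt(3))*i.

The factor n**2 - 2*n + 4/3 splits as (n - a)(n - a') with a = (1) + ((1/3)*sqrt(3))*i, a' = (1) - ((1/3)*sqrt(3))*i. At the order-1 pole a set g(n) = (n - a)*f(n) = [-11/12] / (n - a').
Simple pole: residue = g(a) at a = (1) + ((1/3)*sqrt(3))*i, which is ((11/24)*sqrt(3))*i.


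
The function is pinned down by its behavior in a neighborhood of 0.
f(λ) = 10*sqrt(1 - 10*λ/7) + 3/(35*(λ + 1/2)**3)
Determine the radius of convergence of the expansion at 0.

Denominator factor (λ + 1/2)^3: pole of order 3 at -1/2, modulus 1/2.
Branch term (10)*sqrt(1 - λ/(7/10)): its argument vanishes at λ = 7/10, a square-root branch point, modulus 7/10.
The radius of convergence is the smallest modulus among the singular points: 1/2.

The radius of convergence is 1/2.


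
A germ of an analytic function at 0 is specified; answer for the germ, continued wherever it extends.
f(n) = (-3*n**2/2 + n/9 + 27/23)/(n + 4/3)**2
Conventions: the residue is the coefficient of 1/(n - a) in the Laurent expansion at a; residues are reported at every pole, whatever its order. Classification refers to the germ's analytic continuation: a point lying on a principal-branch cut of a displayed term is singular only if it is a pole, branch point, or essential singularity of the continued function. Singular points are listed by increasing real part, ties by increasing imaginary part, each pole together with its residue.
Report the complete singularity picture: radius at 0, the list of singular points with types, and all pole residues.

Radius of convergence at 0: 4/3.
At -4/3: a pole of order 2; residue 37/9.

Denominator factor (n + 4/3)^2: pole of order 2 at -4/3, modulus 4/3.
The radius of convergence is the smallest modulus among the singular points: 4/3.
At the order-2 pole -4/3 set g(n) = (n - (-4/3))^2*f(n) = -3*n**2/2 + n/9 + 27/23.
Order-2 pole: residue = g'(a); g'(-4/3) = 37/9, so the residue is 37/9.


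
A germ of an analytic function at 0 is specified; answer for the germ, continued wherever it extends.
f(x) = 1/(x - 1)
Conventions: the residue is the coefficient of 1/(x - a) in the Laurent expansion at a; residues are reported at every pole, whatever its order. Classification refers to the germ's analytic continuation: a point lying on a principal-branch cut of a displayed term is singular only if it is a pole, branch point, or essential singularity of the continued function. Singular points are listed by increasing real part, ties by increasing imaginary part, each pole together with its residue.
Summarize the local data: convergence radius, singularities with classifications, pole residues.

Radius of convergence at 0: 1.
At 1: a pole of order 1; residue 1.

Denominator factor (x - 1): pole of order 1 at 1, modulus 1.
The radius of convergence is the smallest modulus among the singular points: 1.
At the order-1 pole 1 set g(x) = (x - (1))*f(x) = 1.
Simple pole: residue = g(a) at a = 1, which is 1.


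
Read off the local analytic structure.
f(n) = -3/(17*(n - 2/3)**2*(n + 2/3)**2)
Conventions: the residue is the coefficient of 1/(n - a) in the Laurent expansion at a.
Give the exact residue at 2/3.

The residue is 81/544.

At the order-2 pole 2/3 set g(n) = (n - (2/3))^2*f(n) = -3/(17*(n + 2/3)**2).
Order-2 pole: residue = g'(a); g'(2/3) = 81/544, so the residue is 81/544.


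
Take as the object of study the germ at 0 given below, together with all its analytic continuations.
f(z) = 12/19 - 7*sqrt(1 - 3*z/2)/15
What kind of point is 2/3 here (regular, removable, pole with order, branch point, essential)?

The term (-7/15)*sqrt(1 - z/(2/3)) has argument 1 - 2/3/(2/3) = 0 at 2/3: a square-root (algebraic, two-sheeted) branch point; the remaining terms are analytic or single-valued there.

The point is an algebraic (square-root) branch point.


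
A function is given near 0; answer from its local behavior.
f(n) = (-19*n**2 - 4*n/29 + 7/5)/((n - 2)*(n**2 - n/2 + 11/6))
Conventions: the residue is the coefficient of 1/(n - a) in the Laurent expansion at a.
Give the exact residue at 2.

At the order-1 pole 2 set g(n) = (n - (2))*f(n) = (-19*n**2 - 4*n/29 + 7/5)/(n**2 - n/2 + 11/6).
Simple pole: residue = g(a) at a = 2, which is -65142/4205.

The residue is -65142/4205.


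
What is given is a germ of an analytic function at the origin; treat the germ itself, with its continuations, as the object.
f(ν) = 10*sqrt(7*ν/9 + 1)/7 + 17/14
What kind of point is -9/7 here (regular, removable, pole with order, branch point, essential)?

The term (10/7)*sqrt(1 - ν/(-9/7)) has argument 1 - -9/7/(-9/7) = 0 at -9/7: a square-root (algebraic, two-sheeted) branch point; the remaining terms are analytic or single-valued there.

The point is an algebraic (square-root) branch point.


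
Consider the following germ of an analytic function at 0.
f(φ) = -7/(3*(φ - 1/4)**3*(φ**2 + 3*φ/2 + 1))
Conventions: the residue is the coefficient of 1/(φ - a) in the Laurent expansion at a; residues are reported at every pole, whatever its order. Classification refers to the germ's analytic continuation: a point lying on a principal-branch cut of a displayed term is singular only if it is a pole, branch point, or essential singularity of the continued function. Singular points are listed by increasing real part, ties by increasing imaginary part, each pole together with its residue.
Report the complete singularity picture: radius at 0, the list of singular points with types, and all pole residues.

Radius of convergence at 0: 1/4.
At (-3/4) - ((1/4)*sqrt(7))*i: a pole of order 1; residue (36736/36501) - ((2560/36501)*sqrt(7))*i.
At (-3/4) + ((1/4)*sqrt(7))*i: a pole of order 1; residue (36736/36501) + ((2560/36501)*sqrt(7))*i.
At 1/4: a pole of order 3; residue -73472/36501.


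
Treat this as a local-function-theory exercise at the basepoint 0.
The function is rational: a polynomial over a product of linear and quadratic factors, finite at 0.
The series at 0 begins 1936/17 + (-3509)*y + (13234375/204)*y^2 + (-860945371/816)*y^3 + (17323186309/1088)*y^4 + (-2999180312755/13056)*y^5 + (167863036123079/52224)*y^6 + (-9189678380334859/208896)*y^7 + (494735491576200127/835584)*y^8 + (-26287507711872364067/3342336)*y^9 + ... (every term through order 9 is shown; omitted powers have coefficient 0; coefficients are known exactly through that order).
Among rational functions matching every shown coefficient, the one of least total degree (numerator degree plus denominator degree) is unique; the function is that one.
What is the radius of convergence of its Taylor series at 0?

No rational of total degree below 8 reproduces all 10 coefficients; solving the [2/6] Pade equations on them gives f(y) = (13*y**2/6 + 9*y/2 - 8/17)/((y**2 - y - 1/11)**2*(y**2 + 3*y/8 - 1/2)), whose expansion matches every shown term.
Denominator factor (y**2 - y - 1/11)^2: discriminant 15/11, real irrational roots 1/2 + (1/22)*sqrt(165) and 1/2 - (1/22)*sqrt(165); poles of order 2, moduli 1/2 + (1/22)*sqrt(165) and -1/2 + (1/22)*sqrt(165).
Denominator factor (y**2 + 3*y/8 - 1/2): discriminant 137/64, real irrational roots -3/16 + (1/16)*sqrt(137) and -3/16 - (1/16)*sqrt(137); poles of order 1, moduli -3/16 + (1/16)*sqrt(137) and 3/16 + (1/16)*sqrt(137).
The radius of convergence is the smallest modulus among the singular points: -1/2 + (1/22)*sqrt(165).

The radius of convergence is -1/2 + (1/22)*sqrt(165).


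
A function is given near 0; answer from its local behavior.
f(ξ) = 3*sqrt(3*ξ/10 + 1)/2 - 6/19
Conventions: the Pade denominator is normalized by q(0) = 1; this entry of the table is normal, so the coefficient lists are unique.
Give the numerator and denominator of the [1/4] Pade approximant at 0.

The Pade approximant has numerator coefficients [45/38, 48626127/136402520]; denominator coefficients [1, 99642/897385, -983079/143581600, 1070631/1435816000, -3482757/45946112000].

Taylor coefficients needed (expand at 0): a_0 = 45/38, a_1 = 9/40, a_2 = -27/1600, a_3 = 81/32000, a_4 = -243/512000, a_5 = 5103/51200000.
Write the denominator as Q(ξ) = 1 + q1*ξ + q2*ξ^2 + q3*ξ^3 + q4*ξ^4. Requiring Q*f - P = O(ξ^6) with deg P <= 1 kills the coefficients of ξ^2..ξ^5 in Q*f:
  ξ^2: a_2 + q1*a_1 + q2*a_0 = 0, i.e. -27/1600 + (9/40)*q1 + (45/38)*q2 = 0.
  ξ^3: a_3 + q1*a_2 + q2*a_1 + q3*a_0 = 0, i.e. 81/32000 + (-27/1600)*q1 + (9/40)*q2 + (45/38)*q3 = 0.
  ξ^4: a_4 + q1*a_3 + q2*a_2 + q3*a_1 + q4*a_0 = 0, i.e. -243/512000 + (81/32000)*q1 + (-27/1600)*q2 + (9/40)*q3 + (45/38)*q4 = 0.
  ξ^5: a_5 + q1*a_4 + q2*a_3 + q3*a_2 + q4*a_1 = 0, i.e. 5103/51200000 + (-243/512000)*q1 + (81/32000)*q2 + (-27/1600)*q3 + (9/40)*q4 = 0.
Solving this linear system: q1 = 99642/897385, q2 = -983079/143581600, q3 = 1070631/1435816000, q4 = -3482757/45946112000.
The numerator is Q*f truncated at degree 1: P0 = a_0 = 45/38; P1 = a_1 + q1*a_0 = 48626127/136402520.


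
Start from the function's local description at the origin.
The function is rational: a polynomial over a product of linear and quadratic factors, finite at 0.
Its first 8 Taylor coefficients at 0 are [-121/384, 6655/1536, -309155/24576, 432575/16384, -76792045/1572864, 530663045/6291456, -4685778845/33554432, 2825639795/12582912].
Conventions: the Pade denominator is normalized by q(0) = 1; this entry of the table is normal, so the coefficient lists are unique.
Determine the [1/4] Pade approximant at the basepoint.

The Pade approximant has numerator coefficients [-121/384, 277152799/82793856]; denominator coefficients [1, 2696419/862436, 42331185/13798976, 3979855/3449744, 361805/862436].

Taylor coefficients needed (read off): a_0 = -121/384, a_1 = 6655/1536, a_2 = -309155/24576, a_3 = 432575/16384, a_4 = -76792045/1572864, a_5 = 530663045/6291456.
Write the denominator as Q(γ) = 1 + q1*γ + q2*γ^2 + q3*γ^3 + q4*γ^4. Requiring Q*f - P = O(γ^6) with deg P <= 1 kills the coefficients of γ^2..γ^5 in Q*f:
  γ^2: a_2 + q1*a_1 + q2*a_0 = 0, i.e. -309155/24576 + (6655/1536)*q1 + (-121/384)*q2 = 0.
  γ^3: a_3 + q1*a_2 + q2*a_1 + q3*a_0 = 0, i.e. 432575/16384 + (-309155/24576)*q1 + (6655/1536)*q2 + (-121/384)*q3 = 0.
  γ^4: a_4 + q1*a_3 + q2*a_2 + q3*a_1 + q4*a_0 = 0, i.e. -76792045/1572864 + (432575/16384)*q1 + (-309155/24576)*q2 + (6655/1536)*q3 + (-121/384)*q4 = 0.
  γ^5: a_5 + q1*a_4 + q2*a_3 + q3*a_2 + q4*a_1 = 0, i.e. 530663045/6291456 + (-76792045/1572864)*q1 + (432575/16384)*q2 + (-309155/24576)*q3 + (6655/1536)*q4 = 0.
Solving this linear system: q1 = 2696419/862436, q2 = 42331185/13798976, q3 = 3979855/3449744, q4 = 361805/862436.
The numerator is Q*f truncated at degree 1: P0 = a_0 = -121/384; P1 = a_1 + q1*a_0 = 277152799/82793856.


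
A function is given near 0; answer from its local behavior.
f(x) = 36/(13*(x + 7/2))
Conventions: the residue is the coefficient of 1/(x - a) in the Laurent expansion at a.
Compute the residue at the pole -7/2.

The residue is 36/13.

At the order-1 pole -7/2 set g(x) = (x - (-7/2))*f(x) = 36/13.
Simple pole: residue = g(a) at a = -7/2, which is 36/13.


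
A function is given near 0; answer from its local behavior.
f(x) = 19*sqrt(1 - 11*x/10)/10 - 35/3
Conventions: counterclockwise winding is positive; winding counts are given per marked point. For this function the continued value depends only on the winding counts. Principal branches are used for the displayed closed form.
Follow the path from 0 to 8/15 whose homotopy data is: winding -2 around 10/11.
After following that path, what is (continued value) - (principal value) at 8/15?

Continued minus principal equals 0.

The rational part is single-valued and drops out of the difference; each branch term changes only by its own monodromy.
(19/10)*sqrt(1 - x/(10/11)): winding -2 is even, the square root returns to the same sheet, contribution 0.
Summing the contributions at x = 8/15 gives 0.


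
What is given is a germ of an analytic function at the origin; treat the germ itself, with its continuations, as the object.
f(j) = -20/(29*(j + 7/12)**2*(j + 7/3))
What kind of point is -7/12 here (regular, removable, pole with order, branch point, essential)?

The denominator factor j + 7/12 vanishes at -7/12 and appears to the power 2; the numerator there equals -20/29, nonzero, and no other factor vanishes.
Hence a pole whose order is the multiplicity, 2.

The point is a pole of order 2.


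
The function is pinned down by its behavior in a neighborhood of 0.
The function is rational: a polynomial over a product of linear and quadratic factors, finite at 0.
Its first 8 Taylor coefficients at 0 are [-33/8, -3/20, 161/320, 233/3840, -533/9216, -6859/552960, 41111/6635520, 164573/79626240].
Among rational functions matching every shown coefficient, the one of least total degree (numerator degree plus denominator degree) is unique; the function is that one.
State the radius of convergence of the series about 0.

The radius of convergence is (2)*sqrt(2).

No rational of total degree below 3 reproduces all 8 coefficients; solving the [1/2] Pade equations on them gives f(h) = (31*h/20 - 33)/(h**2 - 2*h/3 + 8), whose expansion matches every shown term.
Denominator factor (h**2 - 2*h/3 + 8): discriminant -284/9, complex-conjugate roots (1/3) + ((1/3)*sqrt(71))*i and (1/3) - ((1/3)*sqrt(71))*i; poles of order 1, moduli (2)*sqrt(2) and (2)*sqrt(2).
The radius of convergence is the smallest modulus among the singular points: (2)*sqrt(2).


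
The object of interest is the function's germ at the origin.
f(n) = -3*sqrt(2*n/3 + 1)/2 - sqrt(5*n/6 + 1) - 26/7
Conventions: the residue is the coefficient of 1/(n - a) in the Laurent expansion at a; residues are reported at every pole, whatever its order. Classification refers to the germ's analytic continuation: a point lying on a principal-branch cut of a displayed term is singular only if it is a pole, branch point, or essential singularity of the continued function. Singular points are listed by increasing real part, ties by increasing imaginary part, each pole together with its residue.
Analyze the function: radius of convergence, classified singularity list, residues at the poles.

Branch term (-1)*sqrt(1 - n/(-6/5)): its argument vanishes at n = -6/5, a square-root branch point, modulus 6/5.
Branch term (-3/2)*sqrt(1 - n/(-3/2)): its argument vanishes at n = -3/2, a square-root branch point, modulus 3/2.
The radius of convergence is the smallest modulus among the singular points: 6/5.
List the singular points by increasing real part (a conjugate pair: the negative imaginary part first).

Radius of convergence at 0: 6/5.
At -3/2: an algebraic (square-root) branch point.
At -6/5: an algebraic (square-root) branch point.


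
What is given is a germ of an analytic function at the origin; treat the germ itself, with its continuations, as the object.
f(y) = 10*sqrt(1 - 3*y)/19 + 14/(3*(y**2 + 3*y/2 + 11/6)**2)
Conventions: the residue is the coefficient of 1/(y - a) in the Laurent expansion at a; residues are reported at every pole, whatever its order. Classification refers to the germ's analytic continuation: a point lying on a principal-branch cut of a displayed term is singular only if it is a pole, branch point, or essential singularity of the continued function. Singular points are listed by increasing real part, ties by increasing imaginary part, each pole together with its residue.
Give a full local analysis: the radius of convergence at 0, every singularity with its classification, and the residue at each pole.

Denominator factor (y**2 + 3*y/2 + 11/6)^2: discriminant -61/12, complex-conjugate roots (-3/4) + ((1/12)*sqrt(183))*i and (-3/4) - ((1/12)*sqrt(183))*i; poles of order 2, moduli (1/6)*sqrt(66) and (1/6)*sqrt(66).
Branch term (10/19)*sqrt(1 - y/(1/3)): its argument vanishes at y = 1/3, a square-root branch point, modulus 1/3.
The radius of convergence is the smallest modulus among the singular points: 1/3.
The branch term is analytic at (-3/4) - ((1/12)*sqrt(183))*i and contributes nothing to the residue; only the rational part matters.
The factor y**2 + 3*y/2 + 11/6 splits as (y - a)(y - a') with a = (-3/4) - ((1/12)*sqrt(183))*i, a' = (-3/4) + ((1/12)*sqrt(183))*i. At the order-2 pole a set g(y) = (y - a)^2*(rational part) = [14/3] / (y - a')^2.
Order-2 pole: residue = g'(a); g'((-3/4) - ((1/12)*sqrt(183))*i) = ((224/3721)*sqrt(183))*i, so the residue is ((224/3721)*sqrt(183))*i.
The branch term is analytic at (-3/4) + ((1/12)*sqrt(183))*i and contributes nothing to the residue; only the rational part matters.
The factor y**2 + 3*y/2 + 11/6 splits as (y - a)(y - a') with a = (-3/4) + ((1/12)*sqrt(183))*i, a' = (-3/4) - ((1/12)*sqrt(183))*i. At the order-2 pole a set g(y) = (y - a)^2*(rational part) = [14/3] / (y - a')^2.
Order-2 pole: residue = g'(a); g'((-3/4) + ((1/12)*sqrt(183))*i) = -((224/3721)*sqrt(183))*i, so the residue is -((224/3721)*sqrt(183))*i.
List the singular points by increasing real part (a conjugate pair: the negative imaginary part first).

Radius of convergence at 0: 1/3.
At (-3/4) - ((1/12)*sqrt(183))*i: a pole of order 2; residue ((224/3721)*sqrt(183))*i.
At (-3/4) + ((1/12)*sqrt(183))*i: a pole of order 2; residue -((224/3721)*sqrt(183))*i.
At 1/3: an algebraic (square-root) branch point.


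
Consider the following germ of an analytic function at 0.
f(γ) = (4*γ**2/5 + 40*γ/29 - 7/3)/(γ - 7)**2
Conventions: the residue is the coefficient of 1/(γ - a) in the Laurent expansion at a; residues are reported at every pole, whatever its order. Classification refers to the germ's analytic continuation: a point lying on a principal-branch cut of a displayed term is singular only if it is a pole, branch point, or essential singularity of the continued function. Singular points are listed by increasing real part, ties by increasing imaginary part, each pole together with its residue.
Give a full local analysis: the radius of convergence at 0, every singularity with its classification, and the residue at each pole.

Denominator factor (γ - 7)^2: pole of order 2 at 7, modulus 7.
The radius of convergence is the smallest modulus among the singular points: 7.
At the order-2 pole 7 set g(γ) = (γ - (7))^2*f(γ) = 4*γ**2/5 + 40*γ/29 - 7/3.
Order-2 pole: residue = g'(a); g'(7) = 1824/145, so the residue is 1824/145.

Radius of convergence at 0: 7.
At 7: a pole of order 2; residue 1824/145.


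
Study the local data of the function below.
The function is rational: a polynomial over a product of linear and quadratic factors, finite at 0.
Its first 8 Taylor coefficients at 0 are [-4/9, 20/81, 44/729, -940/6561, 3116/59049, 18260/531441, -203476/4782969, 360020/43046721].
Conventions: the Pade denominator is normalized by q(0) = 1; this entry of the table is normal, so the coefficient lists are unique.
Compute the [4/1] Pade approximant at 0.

The Pade approximant has numerator coefficients [-4/9, 3760/7011, -704/7011, -1280/7011, 1024/7011]; denominator coefficients [1, -4565/7011].

Taylor coefficients needed (read off): a_0 = -4/9, a_1 = 20/81, a_2 = 44/729, a_3 = -940/6561, a_4 = 3116/59049, a_5 = 18260/531441.
Write the denominator as Q(ω) = 1 + q1*ω. Requiring Q*f - P = O(ω^6) with deg P <= 4 kills the coefficients of ω^5..ω^5 in Q*f:
  ω^5: a_5 + q1*a_4 = 0, i.e. 18260/531441 + (3116/59049)*q1 = 0.
Solving this linear system: q1 = -4565/7011.
The numerator is Q*f truncated at degree 4: P0 = a_0 = -4/9; P1 = a_1 + q1*a_0 = 3760/7011; P2 = a_2 + q1*a_1 = -704/7011; P3 = a_3 + q1*a_2 = -1280/7011; P4 = a_4 + q1*a_3 = 1024/7011.


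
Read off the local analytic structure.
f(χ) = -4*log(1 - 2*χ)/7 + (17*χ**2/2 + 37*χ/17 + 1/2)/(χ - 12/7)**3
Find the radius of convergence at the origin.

The radius of convergence is 1/2.

Denominator factor (χ - 12/7)^3: pole of order 3 at 12/7, modulus 12/7.
Branch term (-4/7)*log(1 - χ/(1/2)): its argument vanishes at χ = 1/2, a logarithmic branch point, modulus 1/2.
The radius of convergence is the smallest modulus among the singular points: 1/2.


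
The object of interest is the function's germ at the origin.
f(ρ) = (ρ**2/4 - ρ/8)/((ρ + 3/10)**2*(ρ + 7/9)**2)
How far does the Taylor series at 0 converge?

The radius of convergence is 3/10.

Denominator factor (ρ + 3/10)^2: pole of order 2 at -3/10, modulus 3/10.
Denominator factor (ρ + 7/9)^2: pole of order 2 at -7/9, modulus 7/9.
The radius of convergence is the smallest modulus among the singular points: 3/10.


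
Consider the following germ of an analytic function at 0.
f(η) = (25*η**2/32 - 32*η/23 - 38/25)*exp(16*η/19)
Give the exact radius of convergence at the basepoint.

The factor exp(16*η/19) is entire and contributes no finite singular point.
The polynomial part has no poles.
No finite singular points: the Taylor series at 0 converges everywhere.

The radius of convergence is infinite.


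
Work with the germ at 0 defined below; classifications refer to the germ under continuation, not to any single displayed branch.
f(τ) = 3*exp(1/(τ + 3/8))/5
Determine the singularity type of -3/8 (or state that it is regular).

The point is an essential singularity.

The exponent 1/(τ - (-3/8)) has a pole at -3/8, so exp(1/(τ - (-3/8))) takes every nonzero value near it: an essential singularity (not a pole of any order).


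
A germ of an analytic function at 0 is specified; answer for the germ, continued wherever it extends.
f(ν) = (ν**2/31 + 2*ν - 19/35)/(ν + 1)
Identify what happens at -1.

The denominator factor ν + 1 vanishes at -1 and appears to the power 1; the numerator there equals -2724/1085, nonzero, and no other factor vanishes.
Hence a pole whose order is the multiplicity, 1.

The point is a pole of order 1.


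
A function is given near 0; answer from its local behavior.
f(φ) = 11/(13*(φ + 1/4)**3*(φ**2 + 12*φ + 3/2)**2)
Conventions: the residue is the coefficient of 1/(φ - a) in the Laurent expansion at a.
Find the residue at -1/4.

At the order-3 pole -1/4 set g(φ) = (φ - (-1/4))^3*f(φ) = 11/(13*(φ**2 + 12*φ + 3/2)**2).
Order-3 pole: residue = g''(a)/2; g''(-1/4) = 25051136/158171, so the residue is 12525568/158171.

The residue is 12525568/158171.


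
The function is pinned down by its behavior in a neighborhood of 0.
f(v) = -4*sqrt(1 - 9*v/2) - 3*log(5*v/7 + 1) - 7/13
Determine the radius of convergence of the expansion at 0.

Branch term (-3)*log(1 - v/(-7/5)): its argument vanishes at v = -7/5, a logarithmic branch point, modulus 7/5.
Branch term (-4)*sqrt(1 - v/(2/9)): its argument vanishes at v = 2/9, a square-root branch point, modulus 2/9.
The radius of convergence is the smallest modulus among the singular points: 2/9.

The radius of convergence is 2/9.


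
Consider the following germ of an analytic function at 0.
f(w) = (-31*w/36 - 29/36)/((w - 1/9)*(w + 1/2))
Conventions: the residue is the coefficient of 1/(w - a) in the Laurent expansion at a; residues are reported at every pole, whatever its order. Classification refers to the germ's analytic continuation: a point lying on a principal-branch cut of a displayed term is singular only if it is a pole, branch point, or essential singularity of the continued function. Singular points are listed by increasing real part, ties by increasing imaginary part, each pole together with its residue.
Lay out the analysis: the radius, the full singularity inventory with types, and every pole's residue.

Denominator factor (w - 1/9): pole of order 1 at 1/9, modulus 1/9.
Denominator factor (w + 1/2): pole of order 1 at -1/2, modulus 1/2.
The radius of convergence is the smallest modulus among the singular points: 1/9.
At the order-1 pole -1/2 set g(w) = (w - (-1/2))*f(w) = (-31*w/36 - 29/36)/(w - 1/9).
Simple pole: residue = g(a) at a = -1/2, which is 27/44.
At the order-1 pole 1/9 set g(w) = (w - (1/9))*f(w) = (-31*w/36 - 29/36)/(w + 1/2).
Simple pole: residue = g(a) at a = 1/9, which is -146/99.
List the singular points by increasing real part (a conjugate pair: the negative imaginary part first).

Radius of convergence at 0: 1/9.
At -1/2: a pole of order 1; residue 27/44.
At 1/9: a pole of order 1; residue -146/99.


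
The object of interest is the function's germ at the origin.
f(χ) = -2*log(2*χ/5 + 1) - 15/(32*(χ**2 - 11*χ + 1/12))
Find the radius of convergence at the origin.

Denominator factor (χ**2 - 11*χ + 1/12): discriminant 362/3, real irrational roots 11/2 + (1/6)*sqrt(1086) and 11/2 - (1/6)*sqrt(1086); poles of order 1, moduli 11/2 + (1/6)*sqrt(1086) and 11/2 - (1/6)*sqrt(1086).
Branch term (-2)*log(1 - χ/(-5/2)): its argument vanishes at χ = -5/2, a logarithmic branch point, modulus 5/2.
The radius of convergence is the smallest modulus among the singular points: 11/2 - (1/6)*sqrt(1086).

The radius of convergence is 11/2 - (1/6)*sqrt(1086).


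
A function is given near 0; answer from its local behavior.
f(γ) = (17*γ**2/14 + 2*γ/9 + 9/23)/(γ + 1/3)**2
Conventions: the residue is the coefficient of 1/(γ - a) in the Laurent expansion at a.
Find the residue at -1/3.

At the order-2 pole -1/3 set g(γ) = (γ - (-1/3))^2*f(γ) = 17*γ**2/14 + 2*γ/9 + 9/23.
Order-2 pole: residue = g'(a); g'(-1/3) = -37/63, so the residue is -37/63.

The residue is -37/63.


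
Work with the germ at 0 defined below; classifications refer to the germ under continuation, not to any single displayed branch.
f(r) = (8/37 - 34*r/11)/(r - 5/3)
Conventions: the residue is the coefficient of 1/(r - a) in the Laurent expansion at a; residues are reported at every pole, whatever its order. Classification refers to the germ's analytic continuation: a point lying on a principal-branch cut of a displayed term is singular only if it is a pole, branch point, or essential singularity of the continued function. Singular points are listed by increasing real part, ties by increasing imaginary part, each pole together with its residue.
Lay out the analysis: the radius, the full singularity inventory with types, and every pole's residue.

Radius of convergence at 0: 5/3.
At 5/3: a pole of order 1; residue -6026/1221.

Denominator factor (r - 5/3): pole of order 1 at 5/3, modulus 5/3.
The radius of convergence is the smallest modulus among the singular points: 5/3.
At the order-1 pole 5/3 set g(r) = (r - (5/3))*f(r) = 8/37 - 34*r/11.
Simple pole: residue = g(a) at a = 5/3, which is -6026/1221.


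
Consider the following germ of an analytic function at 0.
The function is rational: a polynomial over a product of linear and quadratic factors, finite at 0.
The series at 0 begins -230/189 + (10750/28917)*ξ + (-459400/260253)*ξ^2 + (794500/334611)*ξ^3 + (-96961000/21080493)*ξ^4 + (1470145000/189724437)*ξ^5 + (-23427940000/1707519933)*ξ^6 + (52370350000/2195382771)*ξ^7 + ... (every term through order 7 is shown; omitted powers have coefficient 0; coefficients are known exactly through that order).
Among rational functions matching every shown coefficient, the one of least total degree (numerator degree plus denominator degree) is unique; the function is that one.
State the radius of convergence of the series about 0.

The radius of convergence is -1/2 + (1/10)*sqrt(115).

No rational of total degree below 3 reproduces all 8 coefficients; solving the [1/2] Pade equations on them gives f(ξ) = (15*ξ/17 + 23/21)/(ξ**2 - ξ - 9/10), whose expansion matches every shown term.
Denominator factor (ξ**2 - ξ - 9/10): discriminant 23/5, real irrational roots 1/2 + (1/10)*sqrt(115) and 1/2 - (1/10)*sqrt(115); poles of order 1, moduli 1/2 + (1/10)*sqrt(115) and -1/2 + (1/10)*sqrt(115).
The radius of convergence is the smallest modulus among the singular points: -1/2 + (1/10)*sqrt(115).


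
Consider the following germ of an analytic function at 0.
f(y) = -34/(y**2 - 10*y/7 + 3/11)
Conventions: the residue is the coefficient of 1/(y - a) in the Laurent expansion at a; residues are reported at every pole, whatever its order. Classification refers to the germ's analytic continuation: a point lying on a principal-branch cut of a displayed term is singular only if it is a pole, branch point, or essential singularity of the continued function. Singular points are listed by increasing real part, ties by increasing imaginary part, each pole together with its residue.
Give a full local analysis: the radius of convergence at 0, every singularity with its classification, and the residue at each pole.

Denominator factor (y**2 - 10*y/7 + 3/11): discriminant 512/539, real irrational roots 5/7 + (8/77)*sqrt(22) and 5/7 - (8/77)*sqrt(22); poles of order 1, moduli 5/7 + (8/77)*sqrt(22) and 5/7 - (8/77)*sqrt(22).
The radius of convergence is the smallest modulus among the singular points: 5/7 - (8/77)*sqrt(22).
The factor y**2 - 10*y/7 + 3/11 splits as (y - a)(y - a') with a = 5/7 - (8/77)*sqrt(22), a' = 5/7 + (8/77)*sqrt(22). At the order-1 pole a set g(y) = (y - a)*f(y) = [-34] / (y - a').
Simple pole: residue = g(a) at a = 5/7 - (8/77)*sqrt(22), which is (119/16)*sqrt(22).
The factor y**2 - 10*y/7 + 3/11 splits as (y - a)(y - a') with a = 5/7 + (8/77)*sqrt(22), a' = 5/7 - (8/77)*sqrt(22). At the order-1 pole a set g(y) = (y - a)*f(y) = [-34] / (y - a').
Simple pole: residue = g(a) at a = 5/7 + (8/77)*sqrt(22), which is -(119/16)*sqrt(22).
List the singular points by increasing real part (a conjugate pair: the negative imaginary part first).

Radius of convergence at 0: 5/7 - (8/77)*sqrt(22).
At 5/7 - (8/77)*sqrt(22): a pole of order 1; residue (119/16)*sqrt(22).
At 5/7 + (8/77)*sqrt(22): a pole of order 1; residue -(119/16)*sqrt(22).


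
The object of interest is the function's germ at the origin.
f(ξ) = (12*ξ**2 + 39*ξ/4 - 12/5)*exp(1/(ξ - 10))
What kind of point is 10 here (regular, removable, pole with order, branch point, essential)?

The point is an essential singularity.

The exponent 1/(ξ - (10)) has a pole at 10, so exp(1/(ξ - (10))) takes every nonzero value near it: an essential singularity (not a pole of any order).


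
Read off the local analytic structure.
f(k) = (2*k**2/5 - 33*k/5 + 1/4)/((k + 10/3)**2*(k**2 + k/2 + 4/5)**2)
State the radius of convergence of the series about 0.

The radius of convergence is (2/5)*sqrt(5).

Denominator factor (k**2 + k/2 + 4/5)^2: discriminant -59/20, complex-conjugate roots (-1/4) + ((1/20)*sqrt(295))*i and (-1/4) - ((1/20)*sqrt(295))*i; poles of order 2, moduli (2/5)*sqrt(5) and (2/5)*sqrt(5).
Denominator factor (k + 10/3)^2: pole of order 2 at -10/3, modulus 10/3.
The radius of convergence is the smallest modulus among the singular points: (2/5)*sqrt(5).


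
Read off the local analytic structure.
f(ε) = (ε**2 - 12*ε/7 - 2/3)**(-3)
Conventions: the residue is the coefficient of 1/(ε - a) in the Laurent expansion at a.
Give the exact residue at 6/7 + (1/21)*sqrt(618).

The factor ε**2 - 12*ε/7 - 2/3 splits as (ε - a)(ε - a') with a = 6/7 + (1/21)*sqrt(618), a' = 6/7 - (1/21)*sqrt(618). At the order-3 pole a set g(ε) = (ε - a)^3*f(ε) = [1] / (ε - a')^3.
Order-3 pole: residue = g''(a)/2; g''(6/7 + (1/21)*sqrt(618)) = (453789/69934528)*sqrt(618), so the residue is (453789/139869056)*sqrt(618).

The residue is (453789/139869056)*sqrt(618).


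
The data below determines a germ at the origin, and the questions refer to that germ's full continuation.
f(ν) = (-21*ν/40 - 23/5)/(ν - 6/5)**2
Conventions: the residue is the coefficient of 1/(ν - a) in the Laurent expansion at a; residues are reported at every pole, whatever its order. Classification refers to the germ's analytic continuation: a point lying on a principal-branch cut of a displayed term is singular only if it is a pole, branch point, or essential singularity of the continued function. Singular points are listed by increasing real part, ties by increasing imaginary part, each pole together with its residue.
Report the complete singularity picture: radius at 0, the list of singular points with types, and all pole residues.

Denominator factor (ν - 6/5)^2: pole of order 2 at 6/5, modulus 6/5.
The radius of convergence is the smallest modulus among the singular points: 6/5.
At the order-2 pole 6/5 set g(ν) = (ν - (6/5))^2*f(ν) = -21*ν/40 - 23/5.
Order-2 pole: residue = g'(a); g'(6/5) = -21/40, so the residue is -21/40.

Radius of convergence at 0: 6/5.
At 6/5: a pole of order 2; residue -21/40.


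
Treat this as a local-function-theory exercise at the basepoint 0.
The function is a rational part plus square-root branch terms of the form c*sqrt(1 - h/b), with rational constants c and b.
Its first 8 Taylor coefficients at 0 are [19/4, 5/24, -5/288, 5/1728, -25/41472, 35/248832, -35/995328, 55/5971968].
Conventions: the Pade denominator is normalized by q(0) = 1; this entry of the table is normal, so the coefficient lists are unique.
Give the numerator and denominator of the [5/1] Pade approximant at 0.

Taylor coefficients needed (read off): a_0 = 19/4, a_1 = 5/24, a_2 = -5/288, a_3 = 5/1728, a_4 = -25/41472, a_5 = 35/248832, a_6 = -35/995328.
Write the denominator as Q(h) = 1 + q1*h. Requiring Q*f - P = O(h^7) with deg P <= 5 kills the coefficients of h^6..h^6 in Q*f:
  h^6: a_6 + q1*a_5 = 0, i.e. -35/995328 + (35/248832)*q1 = 0.
Solving this linear system: q1 = 1/4.
The numerator is Q*f truncated at degree 5: P0 = a_0 = 19/4; P1 = a_1 + q1*a_0 = 67/48; P2 = a_2 + q1*a_1 = 5/144; P3 = a_3 + q1*a_2 = -5/3456; P4 = a_4 + q1*a_3 = 5/41472; P5 = a_5 + q1*a_4 = -5/497664.

The Pade approximant has numerator coefficients [19/4, 67/48, 5/144, -5/3456, 5/41472, -5/497664]; denominator coefficients [1, 1/4].


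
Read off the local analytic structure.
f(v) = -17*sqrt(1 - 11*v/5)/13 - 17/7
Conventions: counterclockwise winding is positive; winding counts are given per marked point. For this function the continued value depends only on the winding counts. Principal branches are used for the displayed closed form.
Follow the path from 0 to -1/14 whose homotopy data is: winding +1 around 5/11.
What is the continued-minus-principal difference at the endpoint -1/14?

Continued minus principal equals (153/455)*sqrt(70).

The rational part is single-valued and drops out of the difference; each branch term changes only by its own monodromy.
(-17/13)*sqrt(1 - v/(5/11)): winding +1 is odd, the square root flips sign, contributing -2*(-17/13)*sqrt(1 - (-1/14)/(5/11)) = -2*(-17/13)*sqrt(81/70) = (153/455)*sqrt(70).
Summing the contributions at v = -1/14 gives (153/455)*sqrt(70).
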